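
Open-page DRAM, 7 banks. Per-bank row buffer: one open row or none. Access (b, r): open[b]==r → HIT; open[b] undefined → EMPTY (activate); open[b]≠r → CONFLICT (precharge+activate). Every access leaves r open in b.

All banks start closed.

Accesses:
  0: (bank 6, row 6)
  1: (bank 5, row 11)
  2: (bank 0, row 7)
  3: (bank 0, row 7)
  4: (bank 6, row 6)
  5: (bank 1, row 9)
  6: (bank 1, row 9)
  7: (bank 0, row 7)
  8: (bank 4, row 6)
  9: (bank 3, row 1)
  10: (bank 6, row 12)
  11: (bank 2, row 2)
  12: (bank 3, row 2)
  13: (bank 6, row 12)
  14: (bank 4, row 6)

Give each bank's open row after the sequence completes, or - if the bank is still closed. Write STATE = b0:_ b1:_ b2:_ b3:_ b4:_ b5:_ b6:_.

0: bank 6 row 6 — prev None → EMPTY
1: bank 5 row 11 — prev None → EMPTY
2: bank 0 row 7 — prev None → EMPTY
3: bank 0 row 7 — prev 7 → HIT
4: bank 6 row 6 — prev 6 → HIT
5: bank 1 row 9 — prev None → EMPTY
6: bank 1 row 9 — prev 9 → HIT
7: bank 0 row 7 — prev 7 → HIT
8: bank 4 row 6 — prev None → EMPTY
9: bank 3 row 1 — prev None → EMPTY
10: bank 6 row 12 — prev 6 → CONFLICT
11: bank 2 row 2 — prev None → EMPTY
12: bank 3 row 2 — prev 1 → CONFLICT
13: bank 6 row 12 — prev 12 → HIT
14: bank 4 row 6 — prev 6 → HIT

STATE = b0:7 b1:9 b2:2 b3:2 b4:6 b5:11 b6:12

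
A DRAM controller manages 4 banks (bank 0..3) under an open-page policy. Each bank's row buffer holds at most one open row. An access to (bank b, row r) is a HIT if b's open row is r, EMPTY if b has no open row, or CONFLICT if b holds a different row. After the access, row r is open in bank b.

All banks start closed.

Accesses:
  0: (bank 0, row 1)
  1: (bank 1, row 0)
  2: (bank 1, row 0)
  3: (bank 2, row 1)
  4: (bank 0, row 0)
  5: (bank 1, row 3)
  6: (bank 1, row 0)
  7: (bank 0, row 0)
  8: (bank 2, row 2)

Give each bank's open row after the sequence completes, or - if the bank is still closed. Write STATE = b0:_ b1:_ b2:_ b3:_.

step 0: bank0 None->1 [EMPTY]
step 1: bank1 None->0 [EMPTY]
step 2: bank1 0->0 [HIT]
step 3: bank2 None->1 [EMPTY]
step 4: bank0 1->0 [CONFLICT]
step 5: bank1 0->3 [CONFLICT]
step 6: bank1 3->0 [CONFLICT]
step 7: bank0 0->0 [HIT]
step 8: bank2 1->2 [CONFLICT]

STATE = b0:0 b1:0 b2:2 b3:-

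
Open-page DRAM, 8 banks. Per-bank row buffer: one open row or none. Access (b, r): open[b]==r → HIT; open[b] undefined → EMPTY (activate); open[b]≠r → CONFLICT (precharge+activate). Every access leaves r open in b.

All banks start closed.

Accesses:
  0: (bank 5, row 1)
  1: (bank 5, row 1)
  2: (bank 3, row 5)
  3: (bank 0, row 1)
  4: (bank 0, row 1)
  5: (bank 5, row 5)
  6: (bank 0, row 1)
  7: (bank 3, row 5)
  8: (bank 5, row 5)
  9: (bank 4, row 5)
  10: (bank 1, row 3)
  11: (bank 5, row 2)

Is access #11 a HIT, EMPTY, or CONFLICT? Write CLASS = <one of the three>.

#0 (5,1) E
#1 (5,1) H  (was 1)
#2 (3,5) E
#3 (0,1) E
#4 (0,1) H  (was 1)
#5 (5,5) C  (was 1)
#6 (0,1) H  (was 1)
#7 (3,5) H  (was 5)
#8 (5,5) H  (was 5)
#9 (4,5) E
#10 (1,3) E
#11 (5,2) C  (was 5)

CLASS = CONFLICT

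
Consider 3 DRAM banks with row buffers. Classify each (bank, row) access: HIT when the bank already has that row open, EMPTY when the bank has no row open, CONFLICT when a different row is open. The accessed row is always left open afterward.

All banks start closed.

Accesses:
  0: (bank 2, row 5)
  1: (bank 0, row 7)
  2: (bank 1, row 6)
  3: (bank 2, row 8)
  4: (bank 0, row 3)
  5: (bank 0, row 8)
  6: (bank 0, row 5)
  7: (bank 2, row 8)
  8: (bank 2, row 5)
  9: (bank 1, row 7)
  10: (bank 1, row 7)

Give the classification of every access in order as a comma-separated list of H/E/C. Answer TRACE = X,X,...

#0 (2,5) E
#1 (0,7) E
#2 (1,6) E
#3 (2,8) C  (was 5)
#4 (0,3) C  (was 7)
#5 (0,8) C  (was 3)
#6 (0,5) C  (was 8)
#7 (2,8) H  (was 8)
#8 (2,5) C  (was 8)
#9 (1,7) C  (was 6)
#10 (1,7) H  (was 7)

TRACE = E,E,E,C,C,C,C,H,C,C,H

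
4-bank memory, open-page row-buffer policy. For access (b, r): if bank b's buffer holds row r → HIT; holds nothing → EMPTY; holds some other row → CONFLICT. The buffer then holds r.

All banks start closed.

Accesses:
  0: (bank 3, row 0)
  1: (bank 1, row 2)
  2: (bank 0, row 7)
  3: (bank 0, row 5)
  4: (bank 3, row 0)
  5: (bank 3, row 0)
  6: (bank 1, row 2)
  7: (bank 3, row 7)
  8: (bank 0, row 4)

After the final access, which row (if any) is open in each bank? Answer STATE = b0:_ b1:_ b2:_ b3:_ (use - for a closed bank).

0: bank 3 row 0 — prev None → EMPTY
1: bank 1 row 2 — prev None → EMPTY
2: bank 0 row 7 — prev None → EMPTY
3: bank 0 row 5 — prev 7 → CONFLICT
4: bank 3 row 0 — prev 0 → HIT
5: bank 3 row 0 — prev 0 → HIT
6: bank 1 row 2 — prev 2 → HIT
7: bank 3 row 7 — prev 0 → CONFLICT
8: bank 0 row 4 — prev 5 → CONFLICT

STATE = b0:4 b1:2 b2:- b3:7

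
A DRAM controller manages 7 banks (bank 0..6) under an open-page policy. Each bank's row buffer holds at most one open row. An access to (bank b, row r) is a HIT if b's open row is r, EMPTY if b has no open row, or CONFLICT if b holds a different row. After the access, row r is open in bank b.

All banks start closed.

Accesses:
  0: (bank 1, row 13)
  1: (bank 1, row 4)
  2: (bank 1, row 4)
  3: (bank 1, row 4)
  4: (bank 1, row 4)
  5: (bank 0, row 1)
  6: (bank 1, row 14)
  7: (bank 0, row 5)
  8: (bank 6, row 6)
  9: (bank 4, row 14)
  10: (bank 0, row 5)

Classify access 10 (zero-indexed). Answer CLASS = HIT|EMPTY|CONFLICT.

CLASS = HIT

#0 (1,13) E
#1 (1,4) C  (was 13)
#2 (1,4) H  (was 4)
#3 (1,4) H  (was 4)
#4 (1,4) H  (was 4)
#5 (0,1) E
#6 (1,14) C  (was 4)
#7 (0,5) C  (was 1)
#8 (6,6) E
#9 (4,14) E
#10 (0,5) H  (was 5)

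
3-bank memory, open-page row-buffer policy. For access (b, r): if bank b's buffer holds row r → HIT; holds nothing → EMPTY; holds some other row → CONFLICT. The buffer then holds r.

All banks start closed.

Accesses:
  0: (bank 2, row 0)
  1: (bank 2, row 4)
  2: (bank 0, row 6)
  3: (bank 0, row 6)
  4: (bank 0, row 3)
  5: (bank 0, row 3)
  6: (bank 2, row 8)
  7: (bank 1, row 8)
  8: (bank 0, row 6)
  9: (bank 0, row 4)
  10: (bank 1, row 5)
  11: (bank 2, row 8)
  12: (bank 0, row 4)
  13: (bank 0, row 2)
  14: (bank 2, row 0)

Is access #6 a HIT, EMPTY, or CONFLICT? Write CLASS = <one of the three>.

#0 (2,0) E
#1 (2,4) C  (was 0)
#2 (0,6) E
#3 (0,6) H  (was 6)
#4 (0,3) C  (was 6)
#5 (0,3) H  (was 3)
#6 (2,8) C  (was 4)
#7 (1,8) E
#8 (0,6) C  (was 3)
#9 (0,4) C  (was 6)
#10 (1,5) C  (was 8)
#11 (2,8) H  (was 8)
#12 (0,4) H  (was 4)
#13 (0,2) C  (was 4)
#14 (2,0) C  (was 8)

CLASS = CONFLICT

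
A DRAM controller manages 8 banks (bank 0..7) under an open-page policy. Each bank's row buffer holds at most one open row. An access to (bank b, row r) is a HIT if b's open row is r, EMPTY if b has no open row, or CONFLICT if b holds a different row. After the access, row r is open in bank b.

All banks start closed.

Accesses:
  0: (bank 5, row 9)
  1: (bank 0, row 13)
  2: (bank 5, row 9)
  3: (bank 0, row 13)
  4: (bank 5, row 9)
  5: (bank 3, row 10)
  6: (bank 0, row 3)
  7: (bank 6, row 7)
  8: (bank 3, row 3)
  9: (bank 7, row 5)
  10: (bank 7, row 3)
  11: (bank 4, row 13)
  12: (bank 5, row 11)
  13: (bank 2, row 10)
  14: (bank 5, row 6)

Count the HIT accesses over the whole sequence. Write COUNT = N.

#0 (5,9) E
#1 (0,13) E
#2 (5,9) H  (was 9)
#3 (0,13) H  (was 13)
#4 (5,9) H  (was 9)
#5 (3,10) E
#6 (0,3) C  (was 13)
#7 (6,7) E
#8 (3,3) C  (was 10)
#9 (7,5) E
#10 (7,3) C  (was 5)
#11 (4,13) E
#12 (5,11) C  (was 9)
#13 (2,10) E
#14 (5,6) C  (was 11)

COUNT = 3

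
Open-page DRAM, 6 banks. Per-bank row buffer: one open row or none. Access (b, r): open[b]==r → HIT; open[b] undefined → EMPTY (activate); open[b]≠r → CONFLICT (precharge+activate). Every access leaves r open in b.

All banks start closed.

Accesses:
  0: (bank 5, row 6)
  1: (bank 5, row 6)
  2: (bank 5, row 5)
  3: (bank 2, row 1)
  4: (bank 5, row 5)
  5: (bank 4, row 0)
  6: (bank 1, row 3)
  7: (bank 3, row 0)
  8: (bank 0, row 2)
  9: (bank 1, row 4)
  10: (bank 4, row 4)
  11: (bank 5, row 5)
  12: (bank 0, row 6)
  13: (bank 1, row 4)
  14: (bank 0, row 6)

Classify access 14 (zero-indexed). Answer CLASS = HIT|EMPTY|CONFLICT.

CLASS = HIT

step 0: bank5 None->6 [EMPTY]
step 1: bank5 6->6 [HIT]
step 2: bank5 6->5 [CONFLICT]
step 3: bank2 None->1 [EMPTY]
step 4: bank5 5->5 [HIT]
step 5: bank4 None->0 [EMPTY]
step 6: bank1 None->3 [EMPTY]
step 7: bank3 None->0 [EMPTY]
step 8: bank0 None->2 [EMPTY]
step 9: bank1 3->4 [CONFLICT]
step 10: bank4 0->4 [CONFLICT]
step 11: bank5 5->5 [HIT]
step 12: bank0 2->6 [CONFLICT]
step 13: bank1 4->4 [HIT]
step 14: bank0 6->6 [HIT]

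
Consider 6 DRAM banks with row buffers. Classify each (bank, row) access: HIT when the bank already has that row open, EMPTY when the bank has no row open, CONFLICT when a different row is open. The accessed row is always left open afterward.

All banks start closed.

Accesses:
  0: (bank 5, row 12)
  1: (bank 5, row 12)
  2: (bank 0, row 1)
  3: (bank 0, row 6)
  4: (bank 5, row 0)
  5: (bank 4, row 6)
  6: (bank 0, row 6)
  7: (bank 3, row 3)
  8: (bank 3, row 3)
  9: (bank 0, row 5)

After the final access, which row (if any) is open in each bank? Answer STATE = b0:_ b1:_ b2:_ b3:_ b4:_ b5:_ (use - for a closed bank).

step 0: bank5 None->12 [EMPTY]
step 1: bank5 12->12 [HIT]
step 2: bank0 None->1 [EMPTY]
step 3: bank0 1->6 [CONFLICT]
step 4: bank5 12->0 [CONFLICT]
step 5: bank4 None->6 [EMPTY]
step 6: bank0 6->6 [HIT]
step 7: bank3 None->3 [EMPTY]
step 8: bank3 3->3 [HIT]
step 9: bank0 6->5 [CONFLICT]

STATE = b0:5 b1:- b2:- b3:3 b4:6 b5:0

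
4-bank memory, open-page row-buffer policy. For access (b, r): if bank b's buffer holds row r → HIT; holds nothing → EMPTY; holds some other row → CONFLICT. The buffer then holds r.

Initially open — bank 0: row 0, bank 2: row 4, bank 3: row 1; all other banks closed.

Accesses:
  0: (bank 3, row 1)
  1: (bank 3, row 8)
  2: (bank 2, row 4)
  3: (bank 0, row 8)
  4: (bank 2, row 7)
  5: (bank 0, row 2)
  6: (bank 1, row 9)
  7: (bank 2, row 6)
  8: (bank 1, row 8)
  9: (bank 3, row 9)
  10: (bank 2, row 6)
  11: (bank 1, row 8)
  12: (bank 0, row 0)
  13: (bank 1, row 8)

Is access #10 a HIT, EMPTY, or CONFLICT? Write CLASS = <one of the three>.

#0 (3,1) H  (was 1)
#1 (3,8) C  (was 1)
#2 (2,4) H  (was 4)
#3 (0,8) C  (was 0)
#4 (2,7) C  (was 4)
#5 (0,2) C  (was 8)
#6 (1,9) E
#7 (2,6) C  (was 7)
#8 (1,8) C  (was 9)
#9 (3,9) C  (was 8)
#10 (2,6) H  (was 6)
#11 (1,8) H  (was 8)
#12 (0,0) C  (was 2)
#13 (1,8) H  (was 8)

CLASS = HIT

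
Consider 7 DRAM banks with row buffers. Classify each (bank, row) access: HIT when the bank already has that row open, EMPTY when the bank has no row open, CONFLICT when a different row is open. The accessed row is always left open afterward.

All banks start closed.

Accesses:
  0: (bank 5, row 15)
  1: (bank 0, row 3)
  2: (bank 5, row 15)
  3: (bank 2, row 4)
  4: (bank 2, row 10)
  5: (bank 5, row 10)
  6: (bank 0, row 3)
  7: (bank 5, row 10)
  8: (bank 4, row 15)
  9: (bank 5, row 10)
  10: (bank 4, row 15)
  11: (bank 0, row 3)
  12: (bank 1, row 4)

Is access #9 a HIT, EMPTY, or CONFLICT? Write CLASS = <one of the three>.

#0 (5,15) E
#1 (0,3) E
#2 (5,15) H  (was 15)
#3 (2,4) E
#4 (2,10) C  (was 4)
#5 (5,10) C  (was 15)
#6 (0,3) H  (was 3)
#7 (5,10) H  (was 10)
#8 (4,15) E
#9 (5,10) H  (was 10)
#10 (4,15) H  (was 15)
#11 (0,3) H  (was 3)
#12 (1,4) E

CLASS = HIT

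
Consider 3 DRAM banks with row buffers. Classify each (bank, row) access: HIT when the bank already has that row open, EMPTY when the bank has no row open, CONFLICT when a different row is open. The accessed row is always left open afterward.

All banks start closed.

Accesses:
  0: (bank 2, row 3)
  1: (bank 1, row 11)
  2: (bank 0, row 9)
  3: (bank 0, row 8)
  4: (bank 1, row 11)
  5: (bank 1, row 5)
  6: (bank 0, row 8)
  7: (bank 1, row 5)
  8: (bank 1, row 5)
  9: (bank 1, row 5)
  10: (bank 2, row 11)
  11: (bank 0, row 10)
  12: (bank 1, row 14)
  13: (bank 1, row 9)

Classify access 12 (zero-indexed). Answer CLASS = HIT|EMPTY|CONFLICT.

CLASS = CONFLICT

step 0: bank2 None->3 [EMPTY]
step 1: bank1 None->11 [EMPTY]
step 2: bank0 None->9 [EMPTY]
step 3: bank0 9->8 [CONFLICT]
step 4: bank1 11->11 [HIT]
step 5: bank1 11->5 [CONFLICT]
step 6: bank0 8->8 [HIT]
step 7: bank1 5->5 [HIT]
step 8: bank1 5->5 [HIT]
step 9: bank1 5->5 [HIT]
step 10: bank2 3->11 [CONFLICT]
step 11: bank0 8->10 [CONFLICT]
step 12: bank1 5->14 [CONFLICT]
step 13: bank1 14->9 [CONFLICT]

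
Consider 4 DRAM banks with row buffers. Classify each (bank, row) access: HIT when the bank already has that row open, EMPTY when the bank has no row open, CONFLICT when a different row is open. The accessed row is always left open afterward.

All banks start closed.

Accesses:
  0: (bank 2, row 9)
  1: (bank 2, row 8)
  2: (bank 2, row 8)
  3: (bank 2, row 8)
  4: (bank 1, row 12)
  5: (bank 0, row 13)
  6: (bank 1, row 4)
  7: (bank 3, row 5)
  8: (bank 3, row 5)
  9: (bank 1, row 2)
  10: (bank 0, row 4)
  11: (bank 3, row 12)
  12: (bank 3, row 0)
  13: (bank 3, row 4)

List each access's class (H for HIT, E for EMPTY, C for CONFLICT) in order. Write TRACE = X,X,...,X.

  [0] b2 r9: no row ⇒ E
  [1] b2 r8: had r9 ⇒ C
  [2] b2 r8: had r8 ⇒ H
  [3] b2 r8: had r8 ⇒ H
  [4] b1 r12: no row ⇒ E
  [5] b0 r13: no row ⇒ E
  [6] b1 r4: had r12 ⇒ C
  [7] b3 r5: no row ⇒ E
  [8] b3 r5: had r5 ⇒ H
  [9] b1 r2: had r4 ⇒ C
  [10] b0 r4: had r13 ⇒ C
  [11] b3 r12: had r5 ⇒ C
  [12] b3 r0: had r12 ⇒ C
  [13] b3 r4: had r0 ⇒ C

TRACE = E,C,H,H,E,E,C,E,H,C,C,C,C,C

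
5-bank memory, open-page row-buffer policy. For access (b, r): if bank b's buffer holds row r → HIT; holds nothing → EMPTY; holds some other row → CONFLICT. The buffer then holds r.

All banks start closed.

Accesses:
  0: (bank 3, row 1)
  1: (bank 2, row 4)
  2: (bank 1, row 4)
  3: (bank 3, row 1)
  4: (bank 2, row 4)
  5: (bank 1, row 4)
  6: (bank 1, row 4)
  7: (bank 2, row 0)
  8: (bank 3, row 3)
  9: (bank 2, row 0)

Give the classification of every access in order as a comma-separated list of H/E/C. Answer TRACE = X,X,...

TRACE = E,E,E,H,H,H,H,C,C,H

  [0] b3 r1: no row ⇒ E
  [1] b2 r4: no row ⇒ E
  [2] b1 r4: no row ⇒ E
  [3] b3 r1: had r1 ⇒ H
  [4] b2 r4: had r4 ⇒ H
  [5] b1 r4: had r4 ⇒ H
  [6] b1 r4: had r4 ⇒ H
  [7] b2 r0: had r4 ⇒ C
  [8] b3 r3: had r1 ⇒ C
  [9] b2 r0: had r0 ⇒ H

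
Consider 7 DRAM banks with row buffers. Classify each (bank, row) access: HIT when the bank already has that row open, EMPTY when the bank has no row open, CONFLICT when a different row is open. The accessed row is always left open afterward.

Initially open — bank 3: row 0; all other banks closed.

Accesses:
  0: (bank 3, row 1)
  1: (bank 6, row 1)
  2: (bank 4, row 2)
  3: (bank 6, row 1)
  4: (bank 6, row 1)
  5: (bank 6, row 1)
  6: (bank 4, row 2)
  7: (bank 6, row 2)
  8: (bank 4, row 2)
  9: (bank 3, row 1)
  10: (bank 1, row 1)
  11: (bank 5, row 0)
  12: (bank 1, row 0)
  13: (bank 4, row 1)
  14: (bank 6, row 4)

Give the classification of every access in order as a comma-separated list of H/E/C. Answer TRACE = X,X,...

#0 (3,1) C  (was 0)
#1 (6,1) E
#2 (4,2) E
#3 (6,1) H  (was 1)
#4 (6,1) H  (was 1)
#5 (6,1) H  (was 1)
#6 (4,2) H  (was 2)
#7 (6,2) C  (was 1)
#8 (4,2) H  (was 2)
#9 (3,1) H  (was 1)
#10 (1,1) E
#11 (5,0) E
#12 (1,0) C  (was 1)
#13 (4,1) C  (was 2)
#14 (6,4) C  (was 2)

TRACE = C,E,E,H,H,H,H,C,H,H,E,E,C,C,C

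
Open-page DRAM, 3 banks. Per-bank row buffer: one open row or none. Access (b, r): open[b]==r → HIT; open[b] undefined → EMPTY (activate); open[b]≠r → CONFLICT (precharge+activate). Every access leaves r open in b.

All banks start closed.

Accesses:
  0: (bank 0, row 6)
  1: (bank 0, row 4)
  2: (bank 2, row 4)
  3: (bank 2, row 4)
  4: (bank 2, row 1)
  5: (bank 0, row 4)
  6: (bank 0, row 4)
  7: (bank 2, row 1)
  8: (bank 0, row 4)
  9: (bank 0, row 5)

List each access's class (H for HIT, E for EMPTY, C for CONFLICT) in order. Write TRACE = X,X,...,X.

TRACE = E,C,E,H,C,H,H,H,H,C

  [0] b0 r6: no row ⇒ E
  [1] b0 r4: had r6 ⇒ C
  [2] b2 r4: no row ⇒ E
  [3] b2 r4: had r4 ⇒ H
  [4] b2 r1: had r4 ⇒ C
  [5] b0 r4: had r4 ⇒ H
  [6] b0 r4: had r4 ⇒ H
  [7] b2 r1: had r1 ⇒ H
  [8] b0 r4: had r4 ⇒ H
  [9] b0 r5: had r4 ⇒ C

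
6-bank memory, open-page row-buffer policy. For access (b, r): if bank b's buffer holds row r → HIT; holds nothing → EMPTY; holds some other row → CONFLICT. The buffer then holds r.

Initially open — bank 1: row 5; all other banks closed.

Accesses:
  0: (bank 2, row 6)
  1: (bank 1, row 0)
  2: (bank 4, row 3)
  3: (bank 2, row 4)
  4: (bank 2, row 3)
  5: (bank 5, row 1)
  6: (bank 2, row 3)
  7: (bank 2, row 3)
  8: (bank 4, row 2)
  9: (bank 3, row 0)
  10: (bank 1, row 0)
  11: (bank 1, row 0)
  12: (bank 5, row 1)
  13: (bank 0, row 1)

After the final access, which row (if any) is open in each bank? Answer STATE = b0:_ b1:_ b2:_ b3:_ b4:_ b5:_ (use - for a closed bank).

step 0: bank2 None->6 [EMPTY]
step 1: bank1 5->0 [CONFLICT]
step 2: bank4 None->3 [EMPTY]
step 3: bank2 6->4 [CONFLICT]
step 4: bank2 4->3 [CONFLICT]
step 5: bank5 None->1 [EMPTY]
step 6: bank2 3->3 [HIT]
step 7: bank2 3->3 [HIT]
step 8: bank4 3->2 [CONFLICT]
step 9: bank3 None->0 [EMPTY]
step 10: bank1 0->0 [HIT]
step 11: bank1 0->0 [HIT]
step 12: bank5 1->1 [HIT]
step 13: bank0 None->1 [EMPTY]

STATE = b0:1 b1:0 b2:3 b3:0 b4:2 b5:1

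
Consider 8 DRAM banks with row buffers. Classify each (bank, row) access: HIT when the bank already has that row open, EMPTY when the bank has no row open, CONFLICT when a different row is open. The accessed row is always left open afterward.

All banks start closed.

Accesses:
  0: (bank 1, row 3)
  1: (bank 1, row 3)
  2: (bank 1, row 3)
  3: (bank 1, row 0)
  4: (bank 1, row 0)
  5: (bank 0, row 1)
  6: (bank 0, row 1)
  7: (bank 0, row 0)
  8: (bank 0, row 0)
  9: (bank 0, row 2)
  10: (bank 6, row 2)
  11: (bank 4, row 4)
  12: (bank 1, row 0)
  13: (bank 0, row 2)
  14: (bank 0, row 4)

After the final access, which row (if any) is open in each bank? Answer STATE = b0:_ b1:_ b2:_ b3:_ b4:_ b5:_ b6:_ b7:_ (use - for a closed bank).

STATE = b0:4 b1:0 b2:- b3:- b4:4 b5:- b6:2 b7:-

step 0: bank1 None->3 [EMPTY]
step 1: bank1 3->3 [HIT]
step 2: bank1 3->3 [HIT]
step 3: bank1 3->0 [CONFLICT]
step 4: bank1 0->0 [HIT]
step 5: bank0 None->1 [EMPTY]
step 6: bank0 1->1 [HIT]
step 7: bank0 1->0 [CONFLICT]
step 8: bank0 0->0 [HIT]
step 9: bank0 0->2 [CONFLICT]
step 10: bank6 None->2 [EMPTY]
step 11: bank4 None->4 [EMPTY]
step 12: bank1 0->0 [HIT]
step 13: bank0 2->2 [HIT]
step 14: bank0 2->4 [CONFLICT]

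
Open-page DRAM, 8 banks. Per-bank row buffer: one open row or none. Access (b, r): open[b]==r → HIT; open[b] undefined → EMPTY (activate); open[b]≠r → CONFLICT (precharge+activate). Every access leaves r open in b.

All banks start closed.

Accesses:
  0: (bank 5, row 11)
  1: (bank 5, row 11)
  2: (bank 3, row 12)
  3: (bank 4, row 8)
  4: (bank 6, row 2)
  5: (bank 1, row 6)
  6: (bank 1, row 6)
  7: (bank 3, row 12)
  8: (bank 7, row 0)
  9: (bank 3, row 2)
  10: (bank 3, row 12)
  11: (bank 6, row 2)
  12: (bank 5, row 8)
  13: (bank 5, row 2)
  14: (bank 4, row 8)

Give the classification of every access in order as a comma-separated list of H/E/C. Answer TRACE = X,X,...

step 0: bank5 None->11 [EMPTY]
step 1: bank5 11->11 [HIT]
step 2: bank3 None->12 [EMPTY]
step 3: bank4 None->8 [EMPTY]
step 4: bank6 None->2 [EMPTY]
step 5: bank1 None->6 [EMPTY]
step 6: bank1 6->6 [HIT]
step 7: bank3 12->12 [HIT]
step 8: bank7 None->0 [EMPTY]
step 9: bank3 12->2 [CONFLICT]
step 10: bank3 2->12 [CONFLICT]
step 11: bank6 2->2 [HIT]
step 12: bank5 11->8 [CONFLICT]
step 13: bank5 8->2 [CONFLICT]
step 14: bank4 8->8 [HIT]

TRACE = E,H,E,E,E,E,H,H,E,C,C,H,C,C,H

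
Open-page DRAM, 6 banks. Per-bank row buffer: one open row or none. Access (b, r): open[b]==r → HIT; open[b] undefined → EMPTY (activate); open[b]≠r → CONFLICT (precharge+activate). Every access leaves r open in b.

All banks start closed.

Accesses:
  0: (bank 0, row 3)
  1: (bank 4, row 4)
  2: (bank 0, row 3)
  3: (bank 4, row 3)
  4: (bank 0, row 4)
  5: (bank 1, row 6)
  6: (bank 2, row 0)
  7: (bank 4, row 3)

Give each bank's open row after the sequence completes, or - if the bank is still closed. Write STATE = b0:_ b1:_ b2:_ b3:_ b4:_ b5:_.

#0 (0,3) E
#1 (4,4) E
#2 (0,3) H  (was 3)
#3 (4,3) C  (was 4)
#4 (0,4) C  (was 3)
#5 (1,6) E
#6 (2,0) E
#7 (4,3) H  (was 3)

STATE = b0:4 b1:6 b2:0 b3:- b4:3 b5:-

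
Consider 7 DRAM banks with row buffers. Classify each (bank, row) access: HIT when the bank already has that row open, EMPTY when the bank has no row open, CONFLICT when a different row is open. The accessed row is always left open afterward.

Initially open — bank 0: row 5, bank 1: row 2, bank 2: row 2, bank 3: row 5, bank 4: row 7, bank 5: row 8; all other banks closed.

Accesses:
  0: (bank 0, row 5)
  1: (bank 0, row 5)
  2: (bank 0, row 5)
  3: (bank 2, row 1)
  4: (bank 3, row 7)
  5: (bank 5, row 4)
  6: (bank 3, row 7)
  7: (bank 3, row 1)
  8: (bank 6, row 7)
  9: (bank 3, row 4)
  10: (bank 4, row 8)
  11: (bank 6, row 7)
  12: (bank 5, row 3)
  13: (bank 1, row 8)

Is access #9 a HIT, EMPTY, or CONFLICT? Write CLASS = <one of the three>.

CLASS = CONFLICT

  [0] b0 r5: had r5 ⇒ H
  [1] b0 r5: had r5 ⇒ H
  [2] b0 r5: had r5 ⇒ H
  [3] b2 r1: had r2 ⇒ C
  [4] b3 r7: had r5 ⇒ C
  [5] b5 r4: had r8 ⇒ C
  [6] b3 r7: had r7 ⇒ H
  [7] b3 r1: had r7 ⇒ C
  [8] b6 r7: no row ⇒ E
  [9] b3 r4: had r1 ⇒ C
  [10] b4 r8: had r7 ⇒ C
  [11] b6 r7: had r7 ⇒ H
  [12] b5 r3: had r4 ⇒ C
  [13] b1 r8: had r2 ⇒ C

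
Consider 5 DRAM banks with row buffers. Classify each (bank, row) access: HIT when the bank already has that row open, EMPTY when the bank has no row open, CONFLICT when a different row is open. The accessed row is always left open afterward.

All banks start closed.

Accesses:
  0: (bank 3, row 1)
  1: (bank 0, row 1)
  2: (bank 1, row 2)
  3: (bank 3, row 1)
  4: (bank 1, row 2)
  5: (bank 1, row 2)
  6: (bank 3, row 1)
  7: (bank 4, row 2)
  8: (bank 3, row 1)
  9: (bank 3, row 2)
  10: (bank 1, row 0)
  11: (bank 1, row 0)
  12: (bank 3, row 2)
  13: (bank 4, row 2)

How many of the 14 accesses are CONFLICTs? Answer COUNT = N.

COUNT = 2

0: bank 3 row 1 — prev None → EMPTY
1: bank 0 row 1 — prev None → EMPTY
2: bank 1 row 2 — prev None → EMPTY
3: bank 3 row 1 — prev 1 → HIT
4: bank 1 row 2 — prev 2 → HIT
5: bank 1 row 2 — prev 2 → HIT
6: bank 3 row 1 — prev 1 → HIT
7: bank 4 row 2 — prev None → EMPTY
8: bank 3 row 1 — prev 1 → HIT
9: bank 3 row 2 — prev 1 → CONFLICT
10: bank 1 row 0 — prev 2 → CONFLICT
11: bank 1 row 0 — prev 0 → HIT
12: bank 3 row 2 — prev 2 → HIT
13: bank 4 row 2 — prev 2 → HIT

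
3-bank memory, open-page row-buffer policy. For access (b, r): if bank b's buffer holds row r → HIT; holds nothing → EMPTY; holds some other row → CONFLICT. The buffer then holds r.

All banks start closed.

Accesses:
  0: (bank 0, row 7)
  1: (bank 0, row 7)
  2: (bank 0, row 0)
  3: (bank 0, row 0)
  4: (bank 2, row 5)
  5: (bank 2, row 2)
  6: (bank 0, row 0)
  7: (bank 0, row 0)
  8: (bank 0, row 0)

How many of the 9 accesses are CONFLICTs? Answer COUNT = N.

COUNT = 2

step 0: bank0 None->7 [EMPTY]
step 1: bank0 7->7 [HIT]
step 2: bank0 7->0 [CONFLICT]
step 3: bank0 0->0 [HIT]
step 4: bank2 None->5 [EMPTY]
step 5: bank2 5->2 [CONFLICT]
step 6: bank0 0->0 [HIT]
step 7: bank0 0->0 [HIT]
step 8: bank0 0->0 [HIT]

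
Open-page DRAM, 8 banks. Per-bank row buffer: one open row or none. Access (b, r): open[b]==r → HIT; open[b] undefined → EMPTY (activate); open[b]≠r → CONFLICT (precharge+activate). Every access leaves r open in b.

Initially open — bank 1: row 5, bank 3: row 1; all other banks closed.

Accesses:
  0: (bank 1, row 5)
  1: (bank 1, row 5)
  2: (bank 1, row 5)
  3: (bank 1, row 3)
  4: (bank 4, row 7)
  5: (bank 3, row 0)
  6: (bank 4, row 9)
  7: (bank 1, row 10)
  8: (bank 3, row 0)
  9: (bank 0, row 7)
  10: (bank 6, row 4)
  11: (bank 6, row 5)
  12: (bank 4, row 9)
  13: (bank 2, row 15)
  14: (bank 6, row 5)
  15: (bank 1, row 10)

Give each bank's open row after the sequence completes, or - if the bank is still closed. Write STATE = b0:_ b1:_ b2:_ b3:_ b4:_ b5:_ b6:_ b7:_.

  [0] b1 r5: had r5 ⇒ H
  [1] b1 r5: had r5 ⇒ H
  [2] b1 r5: had r5 ⇒ H
  [3] b1 r3: had r5 ⇒ C
  [4] b4 r7: no row ⇒ E
  [5] b3 r0: had r1 ⇒ C
  [6] b4 r9: had r7 ⇒ C
  [7] b1 r10: had r3 ⇒ C
  [8] b3 r0: had r0 ⇒ H
  [9] b0 r7: no row ⇒ E
  [10] b6 r4: no row ⇒ E
  [11] b6 r5: had r4 ⇒ C
  [12] b4 r9: had r9 ⇒ H
  [13] b2 r15: no row ⇒ E
  [14] b6 r5: had r5 ⇒ H
  [15] b1 r10: had r10 ⇒ H

STATE = b0:7 b1:10 b2:15 b3:0 b4:9 b5:- b6:5 b7:-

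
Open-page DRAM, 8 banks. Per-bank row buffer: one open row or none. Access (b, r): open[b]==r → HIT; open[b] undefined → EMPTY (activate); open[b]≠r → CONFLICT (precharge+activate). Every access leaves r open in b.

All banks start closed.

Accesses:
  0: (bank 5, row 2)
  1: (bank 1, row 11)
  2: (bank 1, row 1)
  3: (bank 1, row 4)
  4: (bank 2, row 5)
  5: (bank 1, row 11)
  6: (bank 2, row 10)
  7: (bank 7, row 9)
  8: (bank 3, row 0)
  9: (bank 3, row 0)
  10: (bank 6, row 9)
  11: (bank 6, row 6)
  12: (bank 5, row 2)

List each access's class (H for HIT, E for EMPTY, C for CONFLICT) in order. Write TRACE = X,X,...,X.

TRACE = E,E,C,C,E,C,C,E,E,H,E,C,H

0: bank 5 row 2 — prev None → EMPTY
1: bank 1 row 11 — prev None → EMPTY
2: bank 1 row 1 — prev 11 → CONFLICT
3: bank 1 row 4 — prev 1 → CONFLICT
4: bank 2 row 5 — prev None → EMPTY
5: bank 1 row 11 — prev 4 → CONFLICT
6: bank 2 row 10 — prev 5 → CONFLICT
7: bank 7 row 9 — prev None → EMPTY
8: bank 3 row 0 — prev None → EMPTY
9: bank 3 row 0 — prev 0 → HIT
10: bank 6 row 9 — prev None → EMPTY
11: bank 6 row 6 — prev 9 → CONFLICT
12: bank 5 row 2 — prev 2 → HIT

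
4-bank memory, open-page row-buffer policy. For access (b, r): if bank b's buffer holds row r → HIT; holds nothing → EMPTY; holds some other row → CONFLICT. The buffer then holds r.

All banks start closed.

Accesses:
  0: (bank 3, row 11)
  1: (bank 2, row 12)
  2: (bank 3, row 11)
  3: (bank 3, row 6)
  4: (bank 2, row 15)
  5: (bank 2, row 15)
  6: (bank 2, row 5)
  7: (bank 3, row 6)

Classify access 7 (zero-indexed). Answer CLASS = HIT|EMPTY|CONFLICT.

#0 (3,11) E
#1 (2,12) E
#2 (3,11) H  (was 11)
#3 (3,6) C  (was 11)
#4 (2,15) C  (was 12)
#5 (2,15) H  (was 15)
#6 (2,5) C  (was 15)
#7 (3,6) H  (was 6)

CLASS = HIT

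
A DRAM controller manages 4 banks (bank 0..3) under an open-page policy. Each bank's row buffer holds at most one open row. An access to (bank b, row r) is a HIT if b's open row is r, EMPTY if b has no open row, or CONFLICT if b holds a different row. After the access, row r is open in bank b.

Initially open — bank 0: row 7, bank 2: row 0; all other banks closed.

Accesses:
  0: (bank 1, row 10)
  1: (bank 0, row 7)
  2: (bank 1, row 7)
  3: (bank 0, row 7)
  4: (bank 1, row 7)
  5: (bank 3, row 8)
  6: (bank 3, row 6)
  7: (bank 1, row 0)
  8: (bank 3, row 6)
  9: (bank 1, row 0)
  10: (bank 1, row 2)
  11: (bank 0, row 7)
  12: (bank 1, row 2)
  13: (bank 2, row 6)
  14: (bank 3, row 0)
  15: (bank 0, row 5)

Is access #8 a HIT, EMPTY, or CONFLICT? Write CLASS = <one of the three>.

#0 (1,10) E
#1 (0,7) H  (was 7)
#2 (1,7) C  (was 10)
#3 (0,7) H  (was 7)
#4 (1,7) H  (was 7)
#5 (3,8) E
#6 (3,6) C  (was 8)
#7 (1,0) C  (was 7)
#8 (3,6) H  (was 6)
#9 (1,0) H  (was 0)
#10 (1,2) C  (was 0)
#11 (0,7) H  (was 7)
#12 (1,2) H  (was 2)
#13 (2,6) C  (was 0)
#14 (3,0) C  (was 6)
#15 (0,5) C  (was 7)

CLASS = HIT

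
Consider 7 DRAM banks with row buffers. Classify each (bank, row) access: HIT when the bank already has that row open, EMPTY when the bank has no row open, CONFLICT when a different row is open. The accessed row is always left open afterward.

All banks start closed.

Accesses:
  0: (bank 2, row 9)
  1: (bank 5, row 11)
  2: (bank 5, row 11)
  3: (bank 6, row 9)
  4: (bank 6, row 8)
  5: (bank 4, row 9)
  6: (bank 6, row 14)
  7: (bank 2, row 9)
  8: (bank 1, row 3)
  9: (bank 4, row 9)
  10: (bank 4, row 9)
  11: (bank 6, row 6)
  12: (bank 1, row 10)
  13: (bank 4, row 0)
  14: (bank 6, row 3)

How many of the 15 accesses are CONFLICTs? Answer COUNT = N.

COUNT = 6

step 0: bank2 None->9 [EMPTY]
step 1: bank5 None->11 [EMPTY]
step 2: bank5 11->11 [HIT]
step 3: bank6 None->9 [EMPTY]
step 4: bank6 9->8 [CONFLICT]
step 5: bank4 None->9 [EMPTY]
step 6: bank6 8->14 [CONFLICT]
step 7: bank2 9->9 [HIT]
step 8: bank1 None->3 [EMPTY]
step 9: bank4 9->9 [HIT]
step 10: bank4 9->9 [HIT]
step 11: bank6 14->6 [CONFLICT]
step 12: bank1 3->10 [CONFLICT]
step 13: bank4 9->0 [CONFLICT]
step 14: bank6 6->3 [CONFLICT]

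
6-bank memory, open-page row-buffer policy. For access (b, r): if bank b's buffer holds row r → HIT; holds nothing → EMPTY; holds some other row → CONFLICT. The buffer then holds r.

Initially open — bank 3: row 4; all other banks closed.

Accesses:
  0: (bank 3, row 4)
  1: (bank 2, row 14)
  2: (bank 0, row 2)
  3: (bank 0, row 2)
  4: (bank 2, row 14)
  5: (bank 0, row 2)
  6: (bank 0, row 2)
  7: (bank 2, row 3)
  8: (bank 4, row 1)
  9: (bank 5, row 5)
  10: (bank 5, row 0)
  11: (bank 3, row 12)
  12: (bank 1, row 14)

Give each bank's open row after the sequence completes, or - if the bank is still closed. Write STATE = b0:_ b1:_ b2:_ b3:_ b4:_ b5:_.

STATE = b0:2 b1:14 b2:3 b3:12 b4:1 b5:0

step 0: bank3 4->4 [HIT]
step 1: bank2 None->14 [EMPTY]
step 2: bank0 None->2 [EMPTY]
step 3: bank0 2->2 [HIT]
step 4: bank2 14->14 [HIT]
step 5: bank0 2->2 [HIT]
step 6: bank0 2->2 [HIT]
step 7: bank2 14->3 [CONFLICT]
step 8: bank4 None->1 [EMPTY]
step 9: bank5 None->5 [EMPTY]
step 10: bank5 5->0 [CONFLICT]
step 11: bank3 4->12 [CONFLICT]
step 12: bank1 None->14 [EMPTY]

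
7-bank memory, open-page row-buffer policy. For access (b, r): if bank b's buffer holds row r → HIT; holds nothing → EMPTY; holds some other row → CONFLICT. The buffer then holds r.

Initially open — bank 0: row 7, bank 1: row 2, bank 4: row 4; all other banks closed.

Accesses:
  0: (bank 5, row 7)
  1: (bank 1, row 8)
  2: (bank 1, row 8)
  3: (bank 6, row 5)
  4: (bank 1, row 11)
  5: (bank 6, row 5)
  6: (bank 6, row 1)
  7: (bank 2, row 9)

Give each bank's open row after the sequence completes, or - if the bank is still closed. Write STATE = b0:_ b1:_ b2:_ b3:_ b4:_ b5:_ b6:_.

STATE = b0:7 b1:11 b2:9 b3:- b4:4 b5:7 b6:1

0: bank 5 row 7 — prev None → EMPTY
1: bank 1 row 8 — prev 2 → CONFLICT
2: bank 1 row 8 — prev 8 → HIT
3: bank 6 row 5 — prev None → EMPTY
4: bank 1 row 11 — prev 8 → CONFLICT
5: bank 6 row 5 — prev 5 → HIT
6: bank 6 row 1 — prev 5 → CONFLICT
7: bank 2 row 9 — prev None → EMPTY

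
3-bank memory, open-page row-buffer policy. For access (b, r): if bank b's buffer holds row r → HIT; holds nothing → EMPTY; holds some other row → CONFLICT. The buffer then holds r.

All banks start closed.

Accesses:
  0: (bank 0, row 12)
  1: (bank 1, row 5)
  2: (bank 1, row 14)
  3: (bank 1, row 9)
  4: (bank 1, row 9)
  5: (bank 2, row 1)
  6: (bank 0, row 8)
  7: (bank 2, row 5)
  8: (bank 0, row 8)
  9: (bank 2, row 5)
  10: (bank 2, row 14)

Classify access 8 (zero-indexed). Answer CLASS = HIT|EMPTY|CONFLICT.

#0 (0,12) E
#1 (1,5) E
#2 (1,14) C  (was 5)
#3 (1,9) C  (was 14)
#4 (1,9) H  (was 9)
#5 (2,1) E
#6 (0,8) C  (was 12)
#7 (2,5) C  (was 1)
#8 (0,8) H  (was 8)
#9 (2,5) H  (was 5)
#10 (2,14) C  (was 5)

CLASS = HIT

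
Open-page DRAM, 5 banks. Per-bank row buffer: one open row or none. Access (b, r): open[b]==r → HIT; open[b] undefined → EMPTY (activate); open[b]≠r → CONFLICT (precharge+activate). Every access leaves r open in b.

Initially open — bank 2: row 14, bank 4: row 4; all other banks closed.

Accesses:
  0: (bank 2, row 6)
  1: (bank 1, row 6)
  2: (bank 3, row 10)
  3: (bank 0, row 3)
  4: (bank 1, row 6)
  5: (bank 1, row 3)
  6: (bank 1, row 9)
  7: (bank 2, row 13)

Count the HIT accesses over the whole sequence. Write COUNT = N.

COUNT = 1

0: bank 2 row 6 — prev 14 → CONFLICT
1: bank 1 row 6 — prev None → EMPTY
2: bank 3 row 10 — prev None → EMPTY
3: bank 0 row 3 — prev None → EMPTY
4: bank 1 row 6 — prev 6 → HIT
5: bank 1 row 3 — prev 6 → CONFLICT
6: bank 1 row 9 — prev 3 → CONFLICT
7: bank 2 row 13 — prev 6 → CONFLICT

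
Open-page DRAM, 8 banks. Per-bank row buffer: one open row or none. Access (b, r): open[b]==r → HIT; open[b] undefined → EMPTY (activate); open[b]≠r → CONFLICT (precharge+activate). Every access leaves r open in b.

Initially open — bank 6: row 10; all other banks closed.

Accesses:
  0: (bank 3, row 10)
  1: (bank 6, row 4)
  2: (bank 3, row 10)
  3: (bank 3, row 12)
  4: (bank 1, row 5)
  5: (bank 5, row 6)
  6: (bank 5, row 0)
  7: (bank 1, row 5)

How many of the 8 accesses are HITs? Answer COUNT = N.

  [0] b3 r10: no row ⇒ E
  [1] b6 r4: had r10 ⇒ C
  [2] b3 r10: had r10 ⇒ H
  [3] b3 r12: had r10 ⇒ C
  [4] b1 r5: no row ⇒ E
  [5] b5 r6: no row ⇒ E
  [6] b5 r0: had r6 ⇒ C
  [7] b1 r5: had r5 ⇒ H

COUNT = 2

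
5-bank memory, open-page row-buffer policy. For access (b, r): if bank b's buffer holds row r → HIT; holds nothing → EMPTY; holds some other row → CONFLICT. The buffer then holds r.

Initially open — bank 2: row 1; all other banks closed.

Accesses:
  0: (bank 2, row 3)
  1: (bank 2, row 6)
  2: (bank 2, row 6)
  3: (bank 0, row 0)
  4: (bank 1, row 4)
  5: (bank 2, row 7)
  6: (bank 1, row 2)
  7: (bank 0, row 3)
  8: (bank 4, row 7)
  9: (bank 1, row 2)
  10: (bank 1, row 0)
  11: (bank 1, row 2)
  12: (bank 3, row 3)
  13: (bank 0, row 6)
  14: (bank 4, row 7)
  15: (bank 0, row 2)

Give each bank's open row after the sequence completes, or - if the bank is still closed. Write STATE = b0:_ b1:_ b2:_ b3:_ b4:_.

STATE = b0:2 b1:2 b2:7 b3:3 b4:7

0: bank 2 row 3 — prev 1 → CONFLICT
1: bank 2 row 6 — prev 3 → CONFLICT
2: bank 2 row 6 — prev 6 → HIT
3: bank 0 row 0 — prev None → EMPTY
4: bank 1 row 4 — prev None → EMPTY
5: bank 2 row 7 — prev 6 → CONFLICT
6: bank 1 row 2 — prev 4 → CONFLICT
7: bank 0 row 3 — prev 0 → CONFLICT
8: bank 4 row 7 — prev None → EMPTY
9: bank 1 row 2 — prev 2 → HIT
10: bank 1 row 0 — prev 2 → CONFLICT
11: bank 1 row 2 — prev 0 → CONFLICT
12: bank 3 row 3 — prev None → EMPTY
13: bank 0 row 6 — prev 3 → CONFLICT
14: bank 4 row 7 — prev 7 → HIT
15: bank 0 row 2 — prev 6 → CONFLICT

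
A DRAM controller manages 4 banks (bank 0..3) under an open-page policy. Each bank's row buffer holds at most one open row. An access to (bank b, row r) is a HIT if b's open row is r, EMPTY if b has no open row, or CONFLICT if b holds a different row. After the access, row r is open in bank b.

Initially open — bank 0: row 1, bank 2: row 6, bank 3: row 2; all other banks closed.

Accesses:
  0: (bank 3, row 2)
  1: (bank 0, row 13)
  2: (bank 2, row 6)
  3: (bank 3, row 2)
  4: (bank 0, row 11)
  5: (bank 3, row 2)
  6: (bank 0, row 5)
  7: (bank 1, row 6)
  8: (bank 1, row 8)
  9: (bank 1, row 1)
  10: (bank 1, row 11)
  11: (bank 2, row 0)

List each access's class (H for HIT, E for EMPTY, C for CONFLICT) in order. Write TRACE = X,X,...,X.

#0 (3,2) H  (was 2)
#1 (0,13) C  (was 1)
#2 (2,6) H  (was 6)
#3 (3,2) H  (was 2)
#4 (0,11) C  (was 13)
#5 (3,2) H  (was 2)
#6 (0,5) C  (was 11)
#7 (1,6) E
#8 (1,8) C  (was 6)
#9 (1,1) C  (was 8)
#10 (1,11) C  (was 1)
#11 (2,0) C  (was 6)

TRACE = H,C,H,H,C,H,C,E,C,C,C,C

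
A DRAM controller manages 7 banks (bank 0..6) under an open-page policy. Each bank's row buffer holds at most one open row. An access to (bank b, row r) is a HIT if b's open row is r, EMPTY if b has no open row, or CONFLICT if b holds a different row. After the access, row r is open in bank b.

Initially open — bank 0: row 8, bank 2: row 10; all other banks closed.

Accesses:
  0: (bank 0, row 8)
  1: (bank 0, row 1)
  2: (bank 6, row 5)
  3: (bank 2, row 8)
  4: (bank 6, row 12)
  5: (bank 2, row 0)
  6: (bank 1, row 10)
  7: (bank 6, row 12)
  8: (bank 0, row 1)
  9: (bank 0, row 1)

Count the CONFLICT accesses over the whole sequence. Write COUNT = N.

#0 (0,8) H  (was 8)
#1 (0,1) C  (was 8)
#2 (6,5) E
#3 (2,8) C  (was 10)
#4 (6,12) C  (was 5)
#5 (2,0) C  (was 8)
#6 (1,10) E
#7 (6,12) H  (was 12)
#8 (0,1) H  (was 1)
#9 (0,1) H  (was 1)

COUNT = 4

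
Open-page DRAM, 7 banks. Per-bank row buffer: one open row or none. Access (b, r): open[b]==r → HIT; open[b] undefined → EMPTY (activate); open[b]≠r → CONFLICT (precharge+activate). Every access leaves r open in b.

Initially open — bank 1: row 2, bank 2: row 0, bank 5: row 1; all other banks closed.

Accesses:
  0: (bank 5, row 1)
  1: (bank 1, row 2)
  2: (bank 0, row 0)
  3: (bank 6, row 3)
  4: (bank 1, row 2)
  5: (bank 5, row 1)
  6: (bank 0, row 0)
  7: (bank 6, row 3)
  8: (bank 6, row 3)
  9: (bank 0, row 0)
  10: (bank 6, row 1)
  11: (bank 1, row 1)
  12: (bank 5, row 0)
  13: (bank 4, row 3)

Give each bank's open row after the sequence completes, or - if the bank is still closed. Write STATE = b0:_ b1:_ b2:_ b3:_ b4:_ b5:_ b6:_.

STATE = b0:0 b1:1 b2:0 b3:- b4:3 b5:0 b6:1

0: bank 5 row 1 — prev 1 → HIT
1: bank 1 row 2 — prev 2 → HIT
2: bank 0 row 0 — prev None → EMPTY
3: bank 6 row 3 — prev None → EMPTY
4: bank 1 row 2 — prev 2 → HIT
5: bank 5 row 1 — prev 1 → HIT
6: bank 0 row 0 — prev 0 → HIT
7: bank 6 row 3 — prev 3 → HIT
8: bank 6 row 3 — prev 3 → HIT
9: bank 0 row 0 — prev 0 → HIT
10: bank 6 row 1 — prev 3 → CONFLICT
11: bank 1 row 1 — prev 2 → CONFLICT
12: bank 5 row 0 — prev 1 → CONFLICT
13: bank 4 row 3 — prev None → EMPTY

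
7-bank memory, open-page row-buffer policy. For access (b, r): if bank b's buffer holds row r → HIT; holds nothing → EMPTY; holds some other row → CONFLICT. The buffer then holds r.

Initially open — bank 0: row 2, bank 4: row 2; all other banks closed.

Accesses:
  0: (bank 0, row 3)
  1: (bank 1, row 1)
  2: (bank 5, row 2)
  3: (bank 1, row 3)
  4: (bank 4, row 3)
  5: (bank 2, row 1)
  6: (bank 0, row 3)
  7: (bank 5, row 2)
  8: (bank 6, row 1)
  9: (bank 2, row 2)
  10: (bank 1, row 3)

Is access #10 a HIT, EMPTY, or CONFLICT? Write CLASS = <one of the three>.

CLASS = HIT

  [0] b0 r3: had r2 ⇒ C
  [1] b1 r1: no row ⇒ E
  [2] b5 r2: no row ⇒ E
  [3] b1 r3: had r1 ⇒ C
  [4] b4 r3: had r2 ⇒ C
  [5] b2 r1: no row ⇒ E
  [6] b0 r3: had r3 ⇒ H
  [7] b5 r2: had r2 ⇒ H
  [8] b6 r1: no row ⇒ E
  [9] b2 r2: had r1 ⇒ C
  [10] b1 r3: had r3 ⇒ H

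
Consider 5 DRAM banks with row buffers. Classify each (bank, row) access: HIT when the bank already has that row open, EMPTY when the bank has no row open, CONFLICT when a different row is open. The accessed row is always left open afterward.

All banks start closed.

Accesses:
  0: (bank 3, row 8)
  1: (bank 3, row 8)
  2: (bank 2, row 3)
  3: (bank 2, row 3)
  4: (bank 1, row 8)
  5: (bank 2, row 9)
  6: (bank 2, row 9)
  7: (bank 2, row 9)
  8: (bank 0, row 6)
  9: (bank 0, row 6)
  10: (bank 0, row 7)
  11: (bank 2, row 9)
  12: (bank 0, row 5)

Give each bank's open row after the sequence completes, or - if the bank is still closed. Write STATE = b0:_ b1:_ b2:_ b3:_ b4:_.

STATE = b0:5 b1:8 b2:9 b3:8 b4:-

step 0: bank3 None->8 [EMPTY]
step 1: bank3 8->8 [HIT]
step 2: bank2 None->3 [EMPTY]
step 3: bank2 3->3 [HIT]
step 4: bank1 None->8 [EMPTY]
step 5: bank2 3->9 [CONFLICT]
step 6: bank2 9->9 [HIT]
step 7: bank2 9->9 [HIT]
step 8: bank0 None->6 [EMPTY]
step 9: bank0 6->6 [HIT]
step 10: bank0 6->7 [CONFLICT]
step 11: bank2 9->9 [HIT]
step 12: bank0 7->5 [CONFLICT]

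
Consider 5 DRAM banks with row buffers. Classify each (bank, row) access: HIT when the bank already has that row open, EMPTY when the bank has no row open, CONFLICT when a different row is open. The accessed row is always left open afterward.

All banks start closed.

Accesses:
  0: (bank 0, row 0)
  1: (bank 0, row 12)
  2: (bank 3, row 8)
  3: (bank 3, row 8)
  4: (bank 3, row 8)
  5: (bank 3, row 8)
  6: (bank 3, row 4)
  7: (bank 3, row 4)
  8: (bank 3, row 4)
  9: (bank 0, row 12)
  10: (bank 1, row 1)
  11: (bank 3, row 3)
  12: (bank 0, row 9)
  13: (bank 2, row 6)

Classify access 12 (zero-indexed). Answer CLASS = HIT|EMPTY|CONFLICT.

CLASS = CONFLICT

  [0] b0 r0: no row ⇒ E
  [1] b0 r12: had r0 ⇒ C
  [2] b3 r8: no row ⇒ E
  [3] b3 r8: had r8 ⇒ H
  [4] b3 r8: had r8 ⇒ H
  [5] b3 r8: had r8 ⇒ H
  [6] b3 r4: had r8 ⇒ C
  [7] b3 r4: had r4 ⇒ H
  [8] b3 r4: had r4 ⇒ H
  [9] b0 r12: had r12 ⇒ H
  [10] b1 r1: no row ⇒ E
  [11] b3 r3: had r4 ⇒ C
  [12] b0 r9: had r12 ⇒ C
  [13] b2 r6: no row ⇒ E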